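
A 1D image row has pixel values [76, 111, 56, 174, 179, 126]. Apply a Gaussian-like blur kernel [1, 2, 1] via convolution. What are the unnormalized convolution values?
Convolve image row [76, 111, 56, 174, 179, 126] with kernel [1, 2, 1]: y[0] = 76×1 = 76; y[1] = 76×2 + 111×1 = 263; y[2] = 76×1 + 111×2 + 56×1 = 354; y[3] = 111×1 + 56×2 + 174×1 = 397; y[4] = 56×1 + 174×2 + 179×1 = 583; y[5] = 174×1 + 179×2 + 126×1 = 658; y[6] = 179×1 + 126×2 = 431; y[7] = 126×1 = 126 → [76, 263, 354, 397, 583, 658, 431, 126]. Normalization factor = sum(kernel) = 4.

[76, 263, 354, 397, 583, 658, 431, 126]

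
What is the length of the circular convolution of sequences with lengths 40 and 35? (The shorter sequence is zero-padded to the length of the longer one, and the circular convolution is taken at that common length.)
Circular convolution (zero-padding the shorter input) has length max(m, n) = max(40, 35) = 40

40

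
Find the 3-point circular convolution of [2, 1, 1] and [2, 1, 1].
Use y[k] = Σ_j a[j]·b[(k-j) mod 3]. y[0] = 2×2 + 1×1 + 1×1 = 6; y[1] = 2×1 + 1×2 + 1×1 = 5; y[2] = 2×1 + 1×1 + 1×2 = 5. Result: [6, 5, 5]

[6, 5, 5]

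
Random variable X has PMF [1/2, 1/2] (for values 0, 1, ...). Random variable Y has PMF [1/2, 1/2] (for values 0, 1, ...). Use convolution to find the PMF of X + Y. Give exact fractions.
P(X+Y=k) = Σ_i P(X=i)·P(Y=k-i) — a convolution of [1/2, 1/2] and [1/2, 1/2]. P(X+Y=0) = (1/2)×(1/2) = 1/4; P(X+Y=1) = (1/2)×(1/2) + (1/2)×(1/2) = 1/4 + 1/4 = 1/2; P(X+Y=2) = (1/2)×(1/2) = 1/4. PMF: [1/4, 1/2, 1/4] (sums to 1 ✓)

[1/4, 1/2, 1/4]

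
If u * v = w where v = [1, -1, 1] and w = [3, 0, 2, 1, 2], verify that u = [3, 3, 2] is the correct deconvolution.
Forward-compute [3, 3, 2] * [1, -1, 1]: w[0] = 3×1 = 3; w[1] = 3×-1 + 3×1 = 0; w[2] = 3×1 + 3×-1 + 2×1 = 2; w[3] = 3×1 + 2×-1 = 1; w[4] = 2×1 = 2 → [3, 0, 2, 1, 2]. Matches given w = [3, 0, 2, 1, 2], so verified.

Verified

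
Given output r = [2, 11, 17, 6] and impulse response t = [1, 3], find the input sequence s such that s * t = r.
Deconvolve r=[2, 11, 17, 6] by t=[1, 3]. Since t[0]=1, solve forward: s[0] = r[0] / 1 = 2; s[1] = (r[1] - 2×3) / 1 = 5; s[2] = (r[2] - 5×3) / 1 = 2. So s = [2, 5, 2]. Check by forward convolution: r[0] = 2×1 = 2; r[1] = 2×3 + 5×1 = 11; r[2] = 5×3 + 2×1 = 17; r[3] = 2×3 = 6

[2, 5, 2]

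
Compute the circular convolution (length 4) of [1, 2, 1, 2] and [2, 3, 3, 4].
Use y[k] = Σ_j u[j]·v[(k-j) mod 4]. y[0] = 1×2 + 2×4 + 1×3 + 2×3 = 19; y[1] = 1×3 + 2×2 + 1×4 + 2×3 = 17; y[2] = 1×3 + 2×3 + 1×2 + 2×4 = 19; y[3] = 1×4 + 2×3 + 1×3 + 2×2 = 17. Result: [19, 17, 19, 17]

[19, 17, 19, 17]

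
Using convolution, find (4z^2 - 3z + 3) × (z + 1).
Ascending coefficients: a = [3, -3, 4], b = [1, 1]. c[0] = 3×1 = 3; c[1] = 3×1 + -3×1 = 0; c[2] = -3×1 + 4×1 = 1; c[3] = 4×1 = 4. Result coefficients: [3, 0, 1, 4] → 4z^3 + z^2 + 3

4z^3 + z^2 + 3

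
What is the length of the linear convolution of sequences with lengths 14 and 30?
Linear/full convolution length: m + n - 1 = 14 + 30 - 1 = 43

43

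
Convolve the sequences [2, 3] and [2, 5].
y[0] = 2×2 = 4; y[1] = 2×5 + 3×2 = 16; y[2] = 3×5 = 15

[4, 16, 15]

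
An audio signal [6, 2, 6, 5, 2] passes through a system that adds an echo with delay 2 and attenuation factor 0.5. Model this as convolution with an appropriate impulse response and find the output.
Direct-path + delayed-attenuated-path model → impulse response h = [1, 0, 0.5] (1 at lag 0, 0.5 at lag 2). Output y[n] = x[n] + 0.5·x[n - 2] (with x[n] = 0 outside 0..4): y[0] = 6 + 0.5×0 = 6; y[1] = 2 + 0.5×0 = 2; y[2] = 6 + 0.5×6 = 9.0; y[3] = 5 + 0.5×2 = 6.0; y[4] = 2 + 0.5×6 = 5.0; y[5] = 0 + 0.5×5 = 2.5; y[6] = 0 + 0.5×2 = 1.0. So y = [6, 2, 9.0, 6.0, 5.0, 2.5, 1.0]

[6, 2, 9.0, 6.0, 5.0, 2.5, 1.0]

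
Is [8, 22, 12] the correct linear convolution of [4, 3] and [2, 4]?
Recompute linear convolution of [4, 3] and [2, 4]: y[0] = 4×2 = 8; y[1] = 4×4 + 3×2 = 22; y[2] = 3×4 = 12 → [8, 22, 12]. Given [8, 22, 12] matches, so answer: Yes

Yes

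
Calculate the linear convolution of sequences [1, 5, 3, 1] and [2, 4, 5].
y[0] = 1×2 = 2; y[1] = 1×4 + 5×2 = 14; y[2] = 1×5 + 5×4 + 3×2 = 31; y[3] = 5×5 + 3×4 + 1×2 = 39; y[4] = 3×5 + 1×4 = 19; y[5] = 1×5 = 5

[2, 14, 31, 39, 19, 5]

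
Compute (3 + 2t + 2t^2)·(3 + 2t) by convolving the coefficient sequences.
Ascending coefficients: a = [3, 2, 2], b = [3, 2]. c[0] = 3×3 = 9; c[1] = 3×2 + 2×3 = 12; c[2] = 2×2 + 2×3 = 10; c[3] = 2×2 = 4. Result coefficients: [9, 12, 10, 4] → 9 + 12t + 10t^2 + 4t^3

9 + 12t + 10t^2 + 4t^3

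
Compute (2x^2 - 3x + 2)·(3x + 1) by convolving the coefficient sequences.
Ascending coefficients: a = [2, -3, 2], b = [1, 3]. c[0] = 2×1 = 2; c[1] = 2×3 + -3×1 = 3; c[2] = -3×3 + 2×1 = -7; c[3] = 2×3 = 6. Result coefficients: [2, 3, -7, 6] → 6x^3 - 7x^2 + 3x + 2

6x^3 - 7x^2 + 3x + 2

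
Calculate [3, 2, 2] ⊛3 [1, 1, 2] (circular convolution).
Use y[k] = Σ_j s[j]·t[(k-j) mod 3]. y[0] = 3×1 + 2×2 + 2×1 = 9; y[1] = 3×1 + 2×1 + 2×2 = 9; y[2] = 3×2 + 2×1 + 2×1 = 10. Result: [9, 9, 10]

[9, 9, 10]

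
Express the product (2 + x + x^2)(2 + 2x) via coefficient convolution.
Ascending coefficients: a = [2, 1, 1], b = [2, 2]. c[0] = 2×2 = 4; c[1] = 2×2 + 1×2 = 6; c[2] = 1×2 + 1×2 = 4; c[3] = 1×2 = 2. Result coefficients: [4, 6, 4, 2] → 4 + 6x + 4x^2 + 2x^3

4 + 6x + 4x^2 + 2x^3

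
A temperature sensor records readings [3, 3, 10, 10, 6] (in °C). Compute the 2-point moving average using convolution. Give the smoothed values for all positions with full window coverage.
2-point moving average kernel = [1, 1]. Apply in 'valid' mode (full window coverage): avg[0] = (3 + 3) / 2 = 3.0; avg[1] = (3 + 10) / 2 = 6.5; avg[2] = (10 + 10) / 2 = 10.0; avg[3] = (10 + 6) / 2 = 8.0. Smoothed values: [3.0, 6.5, 10.0, 8.0]

[3.0, 6.5, 10.0, 8.0]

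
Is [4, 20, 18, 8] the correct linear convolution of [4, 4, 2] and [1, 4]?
Recompute linear convolution of [4, 4, 2] and [1, 4]: y[0] = 4×1 = 4; y[1] = 4×4 + 4×1 = 20; y[2] = 4×4 + 2×1 = 18; y[3] = 2×4 = 8 → [4, 20, 18, 8]. Given [4, 20, 18, 8] matches, so answer: Yes

Yes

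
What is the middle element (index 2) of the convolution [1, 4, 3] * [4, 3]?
Use y[k] = Σ_i a[i]·b[k-i] at k=2. y[2] = 4×3 + 3×4 = 24

24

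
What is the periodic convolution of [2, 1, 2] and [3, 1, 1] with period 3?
Use y[k] = Σ_j a[j]·b[(k-j) mod 3]. y[0] = 2×3 + 1×1 + 2×1 = 9; y[1] = 2×1 + 1×3 + 2×1 = 7; y[2] = 2×1 + 1×1 + 2×3 = 9. Result: [9, 7, 9]

[9, 7, 9]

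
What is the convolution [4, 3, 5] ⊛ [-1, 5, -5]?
y[0] = 4×-1 = -4; y[1] = 4×5 + 3×-1 = 17; y[2] = 4×-5 + 3×5 + 5×-1 = -10; y[3] = 3×-5 + 5×5 = 10; y[4] = 5×-5 = -25

[-4, 17, -10, 10, -25]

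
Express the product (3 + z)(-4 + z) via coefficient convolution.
Ascending coefficients: a = [3, 1], b = [-4, 1]. c[0] = 3×-4 = -12; c[1] = 3×1 + 1×-4 = -1; c[2] = 1×1 = 1. Result coefficients: [-12, -1, 1] → -12 - z + z^2

-12 - z + z^2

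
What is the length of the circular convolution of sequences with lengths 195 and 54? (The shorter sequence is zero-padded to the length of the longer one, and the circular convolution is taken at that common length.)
Circular convolution (zero-padding the shorter input) has length max(m, n) = max(195, 54) = 195

195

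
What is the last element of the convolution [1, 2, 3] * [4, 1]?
Use y[k] = Σ_i a[i]·b[k-i] at k=3. y[3] = 3×1 = 3

3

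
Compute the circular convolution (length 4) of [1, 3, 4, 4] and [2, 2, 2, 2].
Use y[k] = Σ_j f[j]·g[(k-j) mod 4]. y[0] = 1×2 + 3×2 + 4×2 + 4×2 = 24; y[1] = 1×2 + 3×2 + 4×2 + 4×2 = 24; y[2] = 1×2 + 3×2 + 4×2 + 4×2 = 24; y[3] = 1×2 + 3×2 + 4×2 + 4×2 = 24. Result: [24, 24, 24, 24]

[24, 24, 24, 24]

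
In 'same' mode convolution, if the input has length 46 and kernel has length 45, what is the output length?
'Same' mode returns an output with the same length as the input: 46

46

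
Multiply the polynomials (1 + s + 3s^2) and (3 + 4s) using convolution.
Ascending coefficients: a = [1, 1, 3], b = [3, 4]. c[0] = 1×3 = 3; c[1] = 1×4 + 1×3 = 7; c[2] = 1×4 + 3×3 = 13; c[3] = 3×4 = 12. Result coefficients: [3, 7, 13, 12] → 3 + 7s + 13s^2 + 12s^3

3 + 7s + 13s^2 + 12s^3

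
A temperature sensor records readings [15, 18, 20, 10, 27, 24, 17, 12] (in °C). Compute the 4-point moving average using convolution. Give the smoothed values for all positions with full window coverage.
4-point moving average kernel = [1, 1, 1, 1]. Apply in 'valid' mode (full window coverage): avg[0] = (15 + 18 + 20 + 10) / 4 = 15.75; avg[1] = (18 + 20 + 10 + 27) / 4 = 18.75; avg[2] = (20 + 10 + 27 + 24) / 4 = 20.25; avg[3] = (10 + 27 + 24 + 17) / 4 = 19.5; avg[4] = (27 + 24 + 17 + 12) / 4 = 20.0. Smoothed values: [15.75, 18.75, 20.25, 19.5, 20.0]

[15.75, 18.75, 20.25, 19.5, 20.0]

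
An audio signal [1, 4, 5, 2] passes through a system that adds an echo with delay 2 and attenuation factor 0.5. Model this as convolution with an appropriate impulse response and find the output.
Direct-path + delayed-attenuated-path model → impulse response h = [1, 0, 0.5] (1 at lag 0, 0.5 at lag 2). Output y[n] = x[n] + 0.5·x[n - 2] (with x[n] = 0 outside 0..3): y[0] = 1 + 0.5×0 = 1; y[1] = 4 + 0.5×0 = 4; y[2] = 5 + 0.5×1 = 5.5; y[3] = 2 + 0.5×4 = 4.0; y[4] = 0 + 0.5×5 = 2.5; y[5] = 0 + 0.5×2 = 1.0. So y = [1, 4, 5.5, 4.0, 2.5, 1.0]

[1, 4, 5.5, 4.0, 2.5, 1.0]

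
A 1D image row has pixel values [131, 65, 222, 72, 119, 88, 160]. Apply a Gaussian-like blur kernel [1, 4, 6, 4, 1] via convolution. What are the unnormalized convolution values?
Convolve image row [131, 65, 222, 72, 119, 88, 160] with kernel [1, 4, 6, 4, 1]: y[0] = 131×1 = 131; y[1] = 131×4 + 65×1 = 589; y[2] = 131×6 + 65×4 + 222×1 = 1268; y[3] = 131×4 + 65×6 + 222×4 + 72×1 = 1874; y[4] = 131×1 + 65×4 + 222×6 + 72×4 + 119×1 = 2130; y[5] = 65×1 + 222×4 + 72×6 + 119×4 + 88×1 = 1949; y[6] = 222×1 + 72×4 + 119×6 + 88×4 + 160×1 = 1736; y[7] = 72×1 + 119×4 + 88×6 + 160×4 = 1716; y[8] = 119×1 + 88×4 + 160×6 = 1431; y[9] = 88×1 + 160×4 = 728; y[10] = 160×1 = 160 → [131, 589, 1268, 1874, 2130, 1949, 1736, 1716, 1431, 728, 160]. Normalization factor = sum(kernel) = 16.

[131, 589, 1268, 1874, 2130, 1949, 1736, 1716, 1431, 728, 160]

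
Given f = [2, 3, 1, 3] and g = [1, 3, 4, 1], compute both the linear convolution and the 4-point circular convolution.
Linear: y_lin[0] = 2×1 = 2; y_lin[1] = 2×3 + 3×1 = 9; y_lin[2] = 2×4 + 3×3 + 1×1 = 18; y_lin[3] = 2×1 + 3×4 + 1×3 + 3×1 = 20; y_lin[4] = 3×1 + 1×4 + 3×3 = 16; y_lin[5] = 1×1 + 3×4 = 13; y_lin[6] = 3×1 = 3 → [2, 9, 18, 20, 16, 13, 3]. Circular (length 4): y[0] = 2×1 + 3×1 + 1×4 + 3×3 = 18; y[1] = 2×3 + 3×1 + 1×1 + 3×4 = 22; y[2] = 2×4 + 3×3 + 1×1 + 3×1 = 21; y[3] = 2×1 + 3×4 + 1×3 + 3×1 = 20 → [18, 22, 21, 20]

Linear: [2, 9, 18, 20, 16, 13, 3], Circular: [18, 22, 21, 20]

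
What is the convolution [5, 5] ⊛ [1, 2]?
y[0] = 5×1 = 5; y[1] = 5×2 + 5×1 = 15; y[2] = 5×2 = 10

[5, 15, 10]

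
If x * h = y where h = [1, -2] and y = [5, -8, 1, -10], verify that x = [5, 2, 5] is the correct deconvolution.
Forward-compute [5, 2, 5] * [1, -2]: y[0] = 5×1 = 5; y[1] = 5×-2 + 2×1 = -8; y[2] = 2×-2 + 5×1 = 1; y[3] = 5×-2 = -10 → [5, -8, 1, -10]. Matches given y = [5, -8, 1, -10], so verified.

Verified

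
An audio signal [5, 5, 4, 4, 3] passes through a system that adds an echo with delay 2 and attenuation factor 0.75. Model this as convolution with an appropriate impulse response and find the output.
Direct-path + delayed-attenuated-path model → impulse response h = [1, 0, 0.75] (1 at lag 0, 0.75 at lag 2). Output y[n] = x[n] + 0.75·x[n - 2] (with x[n] = 0 outside 0..4): y[0] = 5 + 0.75×0 = 5; y[1] = 5 + 0.75×0 = 5; y[2] = 4 + 0.75×5 = 7.75; y[3] = 4 + 0.75×5 = 7.75; y[4] = 3 + 0.75×4 = 6.0; y[5] = 0 + 0.75×4 = 3.0; y[6] = 0 + 0.75×3 = 2.25. So y = [5, 5, 7.75, 7.75, 6.0, 3.0, 2.25]

[5, 5, 7.75, 7.75, 6.0, 3.0, 2.25]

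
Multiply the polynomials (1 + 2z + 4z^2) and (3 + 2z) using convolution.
Ascending coefficients: a = [1, 2, 4], b = [3, 2]. c[0] = 1×3 = 3; c[1] = 1×2 + 2×3 = 8; c[2] = 2×2 + 4×3 = 16; c[3] = 4×2 = 8. Result coefficients: [3, 8, 16, 8] → 3 + 8z + 16z^2 + 8z^3

3 + 8z + 16z^2 + 8z^3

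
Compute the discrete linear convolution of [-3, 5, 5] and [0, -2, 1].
y[0] = -3×0 = 0; y[1] = -3×-2 + 5×0 = 6; y[2] = -3×1 + 5×-2 + 5×0 = -13; y[3] = 5×1 + 5×-2 = -5; y[4] = 5×1 = 5

[0, 6, -13, -5, 5]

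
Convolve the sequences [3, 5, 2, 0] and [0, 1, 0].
y[0] = 3×0 = 0; y[1] = 3×1 + 5×0 = 3; y[2] = 3×0 + 5×1 + 2×0 = 5; y[3] = 5×0 + 2×1 + 0×0 = 2; y[4] = 2×0 + 0×1 = 0; y[5] = 0×0 = 0

[0, 3, 5, 2, 0, 0]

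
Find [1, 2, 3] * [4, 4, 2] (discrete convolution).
y[0] = 1×4 = 4; y[1] = 1×4 + 2×4 = 12; y[2] = 1×2 + 2×4 + 3×4 = 22; y[3] = 2×2 + 3×4 = 16; y[4] = 3×2 = 6

[4, 12, 22, 16, 6]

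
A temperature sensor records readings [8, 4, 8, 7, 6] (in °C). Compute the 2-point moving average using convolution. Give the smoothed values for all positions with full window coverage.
2-point moving average kernel = [1, 1]. Apply in 'valid' mode (full window coverage): avg[0] = (8 + 4) / 2 = 6.0; avg[1] = (4 + 8) / 2 = 6.0; avg[2] = (8 + 7) / 2 = 7.5; avg[3] = (7 + 6) / 2 = 6.5. Smoothed values: [6.0, 6.0, 7.5, 6.5]

[6.0, 6.0, 7.5, 6.5]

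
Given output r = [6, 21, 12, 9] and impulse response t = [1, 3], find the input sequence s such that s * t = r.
Deconvolve r=[6, 21, 12, 9] by t=[1, 3]. Since t[0]=1, solve forward: s[0] = r[0] / 1 = 6; s[1] = (r[1] - 6×3) / 1 = 3; s[2] = (r[2] - 3×3) / 1 = 3. So s = [6, 3, 3]. Check by forward convolution: r[0] = 6×1 = 6; r[1] = 6×3 + 3×1 = 21; r[2] = 3×3 + 3×1 = 12; r[3] = 3×3 = 9

[6, 3, 3]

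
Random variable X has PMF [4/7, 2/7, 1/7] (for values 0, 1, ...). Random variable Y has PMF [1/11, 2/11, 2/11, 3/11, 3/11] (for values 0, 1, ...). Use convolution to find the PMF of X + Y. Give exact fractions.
P(X+Y=k) = Σ_i P(X=i)·P(Y=k-i) — a convolution of [4/7, 2/7, 1/7] and [1/11, 2/11, 2/11, 3/11, 3/11]. P(X+Y=0) = (4/7)×(1/11) = 4/77; P(X+Y=1) = (4/7)×(2/11) + (2/7)×(1/11) = 8/77 + 2/77 = 10/77; P(X+Y=2) = (4/7)×(2/11) + (2/7)×(2/11) + (1/7)×(1/11) = 8/77 + 4/77 + 1/77 = 13/77; P(X+Y=3) = (4/7)×(3/11) + (2/7)×(2/11) + (1/7)×(2/11) = 12/77 + 4/77 + 2/77 = 18/77; P(X+Y=4) = (4/7)×(3/11) + (2/7)×(3/11) + (1/7)×(2/11) = 12/77 + 6/77 + 2/77 = 20/77; P(X+Y=5) = (2/7)×(3/11) + (1/7)×(3/11) = 6/77 + 3/77 = 9/77; P(X+Y=6) = (1/7)×(3/11) = 3/77. PMF: [4/77, 10/77, 13/77, 18/77, 20/77, 9/77, 3/77] (sums to 1 ✓)

[4/77, 10/77, 13/77, 18/77, 20/77, 9/77, 3/77]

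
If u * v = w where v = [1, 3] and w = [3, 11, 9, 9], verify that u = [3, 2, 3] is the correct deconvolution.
Forward-compute [3, 2, 3] * [1, 3]: w[0] = 3×1 = 3; w[1] = 3×3 + 2×1 = 11; w[2] = 2×3 + 3×1 = 9; w[3] = 3×3 = 9 → [3, 11, 9, 9]. Matches given w = [3, 11, 9, 9], so verified.

Verified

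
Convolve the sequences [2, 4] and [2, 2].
y[0] = 2×2 = 4; y[1] = 2×2 + 4×2 = 12; y[2] = 4×2 = 8

[4, 12, 8]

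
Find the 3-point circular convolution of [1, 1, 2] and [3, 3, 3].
Use y[k] = Σ_j x[j]·h[(k-j) mod 3]. y[0] = 1×3 + 1×3 + 2×3 = 12; y[1] = 1×3 + 1×3 + 2×3 = 12; y[2] = 1×3 + 1×3 + 2×3 = 12. Result: [12, 12, 12]

[12, 12, 12]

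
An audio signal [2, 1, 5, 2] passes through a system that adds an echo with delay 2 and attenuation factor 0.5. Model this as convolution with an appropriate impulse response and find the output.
Direct-path + delayed-attenuated-path model → impulse response h = [1, 0, 0.5] (1 at lag 0, 0.5 at lag 2). Output y[n] = x[n] + 0.5·x[n - 2] (with x[n] = 0 outside 0..3): y[0] = 2 + 0.5×0 = 2; y[1] = 1 + 0.5×0 = 1; y[2] = 5 + 0.5×2 = 6.0; y[3] = 2 + 0.5×1 = 2.5; y[4] = 0 + 0.5×5 = 2.5; y[5] = 0 + 0.5×2 = 1.0. So y = [2, 1, 6.0, 2.5, 2.5, 1.0]

[2, 1, 6.0, 2.5, 2.5, 1.0]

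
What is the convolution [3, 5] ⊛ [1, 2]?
y[0] = 3×1 = 3; y[1] = 3×2 + 5×1 = 11; y[2] = 5×2 = 10

[3, 11, 10]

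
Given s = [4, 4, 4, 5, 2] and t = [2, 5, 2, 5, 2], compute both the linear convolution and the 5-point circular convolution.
Linear: y_lin[0] = 4×2 = 8; y_lin[1] = 4×5 + 4×2 = 28; y_lin[2] = 4×2 + 4×5 + 4×2 = 36; y_lin[3] = 4×5 + 4×2 + 4×5 + 5×2 = 58; y_lin[4] = 4×2 + 4×5 + 4×2 + 5×5 + 2×2 = 65; y_lin[5] = 4×2 + 4×5 + 5×2 + 2×5 = 48; y_lin[6] = 4×2 + 5×5 + 2×2 = 37; y_lin[7] = 5×2 + 2×5 = 20; y_lin[8] = 2×2 = 4 → [8, 28, 36, 58, 65, 48, 37, 20, 4]. Circular (length 5): y[0] = 4×2 + 4×2 + 4×5 + 5×2 + 2×5 = 56; y[1] = 4×5 + 4×2 + 4×2 + 5×5 + 2×2 = 65; y[2] = 4×2 + 4×5 + 4×2 + 5×2 + 2×5 = 56; y[3] = 4×5 + 4×2 + 4×5 + 5×2 + 2×2 = 62; y[4] = 4×2 + 4×5 + 4×2 + 5×5 + 2×2 = 65 → [56, 65, 56, 62, 65]

Linear: [8, 28, 36, 58, 65, 48, 37, 20, 4], Circular: [56, 65, 56, 62, 65]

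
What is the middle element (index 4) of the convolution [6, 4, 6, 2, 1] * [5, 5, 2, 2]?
Use y[k] = Σ_i a[i]·b[k-i] at k=4. y[4] = 4×2 + 6×2 + 2×5 + 1×5 = 35

35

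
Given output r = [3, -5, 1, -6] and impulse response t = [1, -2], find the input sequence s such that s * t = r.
Deconvolve r=[3, -5, 1, -6] by t=[1, -2]. Since t[0]=1, solve forward: s[0] = r[0] / 1 = 3; s[1] = (r[1] - 3×-2) / 1 = 1; s[2] = (r[2] - 1×-2) / 1 = 3. So s = [3, 1, 3]. Check by forward convolution: r[0] = 3×1 = 3; r[1] = 3×-2 + 1×1 = -5; r[2] = 1×-2 + 3×1 = 1; r[3] = 3×-2 = -6

[3, 1, 3]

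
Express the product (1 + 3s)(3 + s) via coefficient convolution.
Ascending coefficients: a = [1, 3], b = [3, 1]. c[0] = 1×3 = 3; c[1] = 1×1 + 3×3 = 10; c[2] = 3×1 = 3. Result coefficients: [3, 10, 3] → 3 + 10s + 3s^2

3 + 10s + 3s^2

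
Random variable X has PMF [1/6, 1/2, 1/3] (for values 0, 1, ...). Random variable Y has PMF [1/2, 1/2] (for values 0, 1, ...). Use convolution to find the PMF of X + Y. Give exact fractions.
P(X+Y=k) = Σ_i P(X=i)·P(Y=k-i) — a convolution of [1/6, 1/2, 1/3] and [1/2, 1/2]. P(X+Y=0) = (1/6)×(1/2) = 1/12; P(X+Y=1) = (1/6)×(1/2) + (1/2)×(1/2) = 1/12 + 1/4 = 1/3; P(X+Y=2) = (1/2)×(1/2) + (1/3)×(1/2) = 1/4 + 1/6 = 5/12; P(X+Y=3) = (1/3)×(1/2) = 1/6. PMF: [1/12, 1/3, 5/12, 1/6] (sums to 1 ✓)

[1/12, 1/3, 5/12, 1/6]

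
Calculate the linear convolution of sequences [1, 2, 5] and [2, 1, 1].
y[0] = 1×2 = 2; y[1] = 1×1 + 2×2 = 5; y[2] = 1×1 + 2×1 + 5×2 = 13; y[3] = 2×1 + 5×1 = 7; y[4] = 5×1 = 5

[2, 5, 13, 7, 5]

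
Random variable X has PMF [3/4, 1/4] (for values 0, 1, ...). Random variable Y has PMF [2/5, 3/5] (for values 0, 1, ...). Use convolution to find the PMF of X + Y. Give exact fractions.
P(X+Y=k) = Σ_i P(X=i)·P(Y=k-i) — a convolution of [3/4, 1/4] and [2/5, 3/5]. P(X+Y=0) = (3/4)×(2/5) = 3/10; P(X+Y=1) = (3/4)×(3/5) + (1/4)×(2/5) = 9/20 + 1/10 = 11/20; P(X+Y=2) = (1/4)×(3/5) = 3/20. PMF: [3/10, 11/20, 3/20] (sums to 1 ✓)

[3/10, 11/20, 3/20]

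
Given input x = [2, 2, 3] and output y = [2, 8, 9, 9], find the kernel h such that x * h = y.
Output length 4 = len(x) + len(h) - 1 ⇒ len(h) = 2. Solve h forward using h[k] = (y[k] - Σ_{i≥1} x[i]·h[k-i]) / x[0]: h[0] = y[0] / x[0] = 2 / 2 = 1; h[1] = (y[1] - 2×1) / x[0] = (8 - 2×1) / 2 = 3. So h = [1, 3]. Forward-check [2, 2, 3] * [1, 3]: y[0] = 2×1 = 2; y[1] = 2×3 + 2×1 = 8; y[2] = 2×3 + 3×1 = 9; y[3] = 3×3 = 9 → [2, 8, 9, 9] ✓

[1, 3]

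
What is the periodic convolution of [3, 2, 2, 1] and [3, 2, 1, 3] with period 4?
Use y[k] = Σ_j x[j]·h[(k-j) mod 4]. y[0] = 3×3 + 2×3 + 2×1 + 1×2 = 19; y[1] = 3×2 + 2×3 + 2×3 + 1×1 = 19; y[2] = 3×1 + 2×2 + 2×3 + 1×3 = 16; y[3] = 3×3 + 2×1 + 2×2 + 1×3 = 18. Result: [19, 19, 16, 18]

[19, 19, 16, 18]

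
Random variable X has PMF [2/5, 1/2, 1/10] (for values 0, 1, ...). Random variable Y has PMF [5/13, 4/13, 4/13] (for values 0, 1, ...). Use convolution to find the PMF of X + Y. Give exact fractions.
P(X+Y=k) = Σ_i P(X=i)·P(Y=k-i) — a convolution of [2/5, 1/2, 1/10] and [5/13, 4/13, 4/13]. P(X+Y=0) = (2/5)×(5/13) = 2/13; P(X+Y=1) = (2/5)×(4/13) + (1/2)×(5/13) = 8/65 + 5/26 = 41/130; P(X+Y=2) = (2/5)×(4/13) + (1/2)×(4/13) + (1/10)×(5/13) = 8/65 + 2/13 + 1/26 = 41/130; P(X+Y=3) = (1/2)×(4/13) + (1/10)×(4/13) = 2/13 + 2/65 = 12/65; P(X+Y=4) = (1/10)×(4/13) = 2/65. PMF: [2/13, 41/130, 41/130, 12/65, 2/65] (sums to 1 ✓)

[2/13, 41/130, 41/130, 12/65, 2/65]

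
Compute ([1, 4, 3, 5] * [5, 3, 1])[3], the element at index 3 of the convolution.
Use y[k] = Σ_i a[i]·b[k-i] at k=3. y[3] = 4×1 + 3×3 + 5×5 = 38

38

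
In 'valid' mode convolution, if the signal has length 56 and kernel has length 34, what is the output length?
'Valid' mode counts only positions where the kernel fully overlaps the signal: m - n + 1 = 56 - 34 + 1 = 23

23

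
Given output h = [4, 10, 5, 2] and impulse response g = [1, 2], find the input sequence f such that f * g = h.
Deconvolve h=[4, 10, 5, 2] by g=[1, 2]. Since g[0]=1, solve forward: f[0] = h[0] / 1 = 4; f[1] = (h[1] - 4×2) / 1 = 2; f[2] = (h[2] - 2×2) / 1 = 1. So f = [4, 2, 1]. Check by forward convolution: h[0] = 4×1 = 4; h[1] = 4×2 + 2×1 = 10; h[2] = 2×2 + 1×1 = 5; h[3] = 1×2 = 2

[4, 2, 1]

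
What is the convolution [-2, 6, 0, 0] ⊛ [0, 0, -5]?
y[0] = -2×0 = 0; y[1] = -2×0 + 6×0 = 0; y[2] = -2×-5 + 6×0 + 0×0 = 10; y[3] = 6×-5 + 0×0 + 0×0 = -30; y[4] = 0×-5 + 0×0 = 0; y[5] = 0×-5 = 0

[0, 0, 10, -30, 0, 0]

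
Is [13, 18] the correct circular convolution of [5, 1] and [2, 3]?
Recompute circular convolution of [5, 1] and [2, 3]: y[0] = 5×2 + 1×3 = 13; y[1] = 5×3 + 1×2 = 17 → [13, 17]. Compare to given [13, 18]: they differ at index 1: given 18, correct 17, so answer: No

No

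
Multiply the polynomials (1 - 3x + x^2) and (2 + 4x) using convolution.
Ascending coefficients: a = [1, -3, 1], b = [2, 4]. c[0] = 1×2 = 2; c[1] = 1×4 + -3×2 = -2; c[2] = -3×4 + 1×2 = -10; c[3] = 1×4 = 4. Result coefficients: [2, -2, -10, 4] → 2 - 2x - 10x^2 + 4x^3

2 - 2x - 10x^2 + 4x^3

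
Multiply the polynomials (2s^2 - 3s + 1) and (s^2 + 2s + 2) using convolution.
Ascending coefficients: a = [1, -3, 2], b = [2, 2, 1]. c[0] = 1×2 = 2; c[1] = 1×2 + -3×2 = -4; c[2] = 1×1 + -3×2 + 2×2 = -1; c[3] = -3×1 + 2×2 = 1; c[4] = 2×1 = 2. Result coefficients: [2, -4, -1, 1, 2] → 2s^4 + s^3 - s^2 - 4s + 2

2s^4 + s^3 - s^2 - 4s + 2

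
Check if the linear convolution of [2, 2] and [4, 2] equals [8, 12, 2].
Recompute linear convolution of [2, 2] and [4, 2]: y[0] = 2×4 = 8; y[1] = 2×2 + 2×4 = 12; y[2] = 2×2 = 4 → [8, 12, 4]. Compare to given [8, 12, 2]: they differ at index 2: given 2, correct 4, so answer: No

No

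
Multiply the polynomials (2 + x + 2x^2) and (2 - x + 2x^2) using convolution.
Ascending coefficients: a = [2, 1, 2], b = [2, -1, 2]. c[0] = 2×2 = 4; c[1] = 2×-1 + 1×2 = 0; c[2] = 2×2 + 1×-1 + 2×2 = 7; c[3] = 1×2 + 2×-1 = 0; c[4] = 2×2 = 4. Result coefficients: [4, 0, 7, 0, 4] → 4 + 7x^2 + 4x^4

4 + 7x^2 + 4x^4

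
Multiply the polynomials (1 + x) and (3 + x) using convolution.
Ascending coefficients: a = [1, 1], b = [3, 1]. c[0] = 1×3 = 3; c[1] = 1×1 + 1×3 = 4; c[2] = 1×1 = 1. Result coefficients: [3, 4, 1] → 3 + 4x + x^2

3 + 4x + x^2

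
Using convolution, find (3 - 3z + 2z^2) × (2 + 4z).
Ascending coefficients: a = [3, -3, 2], b = [2, 4]. c[0] = 3×2 = 6; c[1] = 3×4 + -3×2 = 6; c[2] = -3×4 + 2×2 = -8; c[3] = 2×4 = 8. Result coefficients: [6, 6, -8, 8] → 6 + 6z - 8z^2 + 8z^3

6 + 6z - 8z^2 + 8z^3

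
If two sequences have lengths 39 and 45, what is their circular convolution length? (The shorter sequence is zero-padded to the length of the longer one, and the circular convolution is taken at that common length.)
Circular convolution (zero-padding the shorter input) has length max(m, n) = max(39, 45) = 45

45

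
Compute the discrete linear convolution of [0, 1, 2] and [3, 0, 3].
y[0] = 0×3 = 0; y[1] = 0×0 + 1×3 = 3; y[2] = 0×3 + 1×0 + 2×3 = 6; y[3] = 1×3 + 2×0 = 3; y[4] = 2×3 = 6

[0, 3, 6, 3, 6]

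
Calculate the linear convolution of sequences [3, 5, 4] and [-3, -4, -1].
y[0] = 3×-3 = -9; y[1] = 3×-4 + 5×-3 = -27; y[2] = 3×-1 + 5×-4 + 4×-3 = -35; y[3] = 5×-1 + 4×-4 = -21; y[4] = 4×-1 = -4

[-9, -27, -35, -21, -4]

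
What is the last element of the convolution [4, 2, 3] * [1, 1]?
Use y[k] = Σ_i a[i]·b[k-i] at k=3. y[3] = 3×1 = 3

3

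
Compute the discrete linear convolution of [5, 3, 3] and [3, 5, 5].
y[0] = 5×3 = 15; y[1] = 5×5 + 3×3 = 34; y[2] = 5×5 + 3×5 + 3×3 = 49; y[3] = 3×5 + 3×5 = 30; y[4] = 3×5 = 15

[15, 34, 49, 30, 15]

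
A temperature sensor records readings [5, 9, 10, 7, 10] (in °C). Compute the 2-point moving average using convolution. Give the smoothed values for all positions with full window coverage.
2-point moving average kernel = [1, 1]. Apply in 'valid' mode (full window coverage): avg[0] = (5 + 9) / 2 = 7.0; avg[1] = (9 + 10) / 2 = 9.5; avg[2] = (10 + 7) / 2 = 8.5; avg[3] = (7 + 10) / 2 = 8.5. Smoothed values: [7.0, 9.5, 8.5, 8.5]

[7.0, 9.5, 8.5, 8.5]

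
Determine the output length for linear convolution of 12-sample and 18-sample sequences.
Linear/full convolution length: m + n - 1 = 12 + 18 - 1 = 29

29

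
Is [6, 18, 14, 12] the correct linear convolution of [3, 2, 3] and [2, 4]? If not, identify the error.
Recompute linear convolution of [3, 2, 3] and [2, 4]: y[0] = 3×2 = 6; y[1] = 3×4 + 2×2 = 16; y[2] = 2×4 + 3×2 = 14; y[3] = 3×4 = 12 → [6, 16, 14, 12]. Compare to given [6, 18, 14, 12]: they differ at index 1: given 18, correct 16, so answer: No

No. Error at index 1: given 18, correct 16.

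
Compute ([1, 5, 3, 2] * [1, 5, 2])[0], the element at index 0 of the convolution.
Use y[k] = Σ_i a[i]·b[k-i] at k=0. y[0] = 1×1 = 1

1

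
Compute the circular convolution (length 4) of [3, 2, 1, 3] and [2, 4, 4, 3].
Use y[k] = Σ_j f[j]·g[(k-j) mod 4]. y[0] = 3×2 + 2×3 + 1×4 + 3×4 = 28; y[1] = 3×4 + 2×2 + 1×3 + 3×4 = 31; y[2] = 3×4 + 2×4 + 1×2 + 3×3 = 31; y[3] = 3×3 + 2×4 + 1×4 + 3×2 = 27. Result: [28, 31, 31, 27]

[28, 31, 31, 27]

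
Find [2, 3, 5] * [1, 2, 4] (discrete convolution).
y[0] = 2×1 = 2; y[1] = 2×2 + 3×1 = 7; y[2] = 2×4 + 3×2 + 5×1 = 19; y[3] = 3×4 + 5×2 = 22; y[4] = 5×4 = 20

[2, 7, 19, 22, 20]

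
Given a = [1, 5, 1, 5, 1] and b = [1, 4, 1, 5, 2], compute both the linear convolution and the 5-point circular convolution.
Linear: y_lin[0] = 1×1 = 1; y_lin[1] = 1×4 + 5×1 = 9; y_lin[2] = 1×1 + 5×4 + 1×1 = 22; y_lin[3] = 1×5 + 5×1 + 1×4 + 5×1 = 19; y_lin[4] = 1×2 + 5×5 + 1×1 + 5×4 + 1×1 = 49; y_lin[5] = 5×2 + 1×5 + 5×1 + 1×4 = 24; y_lin[6] = 1×2 + 5×5 + 1×1 = 28; y_lin[7] = 5×2 + 1×5 = 15; y_lin[8] = 1×2 = 2 → [1, 9, 22, 19, 49, 24, 28, 15, 2]. Circular (length 5): y[0] = 1×1 + 5×2 + 1×5 + 5×1 + 1×4 = 25; y[1] = 1×4 + 5×1 + 1×2 + 5×5 + 1×1 = 37; y[2] = 1×1 + 5×4 + 1×1 + 5×2 + 1×5 = 37; y[3] = 1×5 + 5×1 + 1×4 + 5×1 + 1×2 = 21; y[4] = 1×2 + 5×5 + 1×1 + 5×4 + 1×1 = 49 → [25, 37, 37, 21, 49]

Linear: [1, 9, 22, 19, 49, 24, 28, 15, 2], Circular: [25, 37, 37, 21, 49]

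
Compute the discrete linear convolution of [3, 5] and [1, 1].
y[0] = 3×1 = 3; y[1] = 3×1 + 5×1 = 8; y[2] = 5×1 = 5

[3, 8, 5]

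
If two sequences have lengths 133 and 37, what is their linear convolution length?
Linear/full convolution length: m + n - 1 = 133 + 37 - 1 = 169

169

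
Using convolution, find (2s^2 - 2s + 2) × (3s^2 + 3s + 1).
Ascending coefficients: a = [2, -2, 2], b = [1, 3, 3]. c[0] = 2×1 = 2; c[1] = 2×3 + -2×1 = 4; c[2] = 2×3 + -2×3 + 2×1 = 2; c[3] = -2×3 + 2×3 = 0; c[4] = 2×3 = 6. Result coefficients: [2, 4, 2, 0, 6] → 6s^4 + 2s^2 + 4s + 2

6s^4 + 2s^2 + 4s + 2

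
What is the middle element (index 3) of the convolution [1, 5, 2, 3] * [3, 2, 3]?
Use y[k] = Σ_i a[i]·b[k-i] at k=3. y[3] = 5×3 + 2×2 + 3×3 = 28

28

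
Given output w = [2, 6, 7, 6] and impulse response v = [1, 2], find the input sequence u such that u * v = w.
Deconvolve w=[2, 6, 7, 6] by v=[1, 2]. Since v[0]=1, solve forward: u[0] = w[0] / 1 = 2; u[1] = (w[1] - 2×2) / 1 = 2; u[2] = (w[2] - 2×2) / 1 = 3. So u = [2, 2, 3]. Check by forward convolution: w[0] = 2×1 = 2; w[1] = 2×2 + 2×1 = 6; w[2] = 2×2 + 3×1 = 7; w[3] = 3×2 = 6

[2, 2, 3]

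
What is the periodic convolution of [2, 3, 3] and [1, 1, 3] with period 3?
Use y[k] = Σ_j s[j]·t[(k-j) mod 3]. y[0] = 2×1 + 3×3 + 3×1 = 14; y[1] = 2×1 + 3×1 + 3×3 = 14; y[2] = 2×3 + 3×1 + 3×1 = 12. Result: [14, 14, 12]

[14, 14, 12]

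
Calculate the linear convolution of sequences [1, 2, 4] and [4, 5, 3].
y[0] = 1×4 = 4; y[1] = 1×5 + 2×4 = 13; y[2] = 1×3 + 2×5 + 4×4 = 29; y[3] = 2×3 + 4×5 = 26; y[4] = 4×3 = 12

[4, 13, 29, 26, 12]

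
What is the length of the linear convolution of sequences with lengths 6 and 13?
Linear/full convolution length: m + n - 1 = 6 + 13 - 1 = 18

18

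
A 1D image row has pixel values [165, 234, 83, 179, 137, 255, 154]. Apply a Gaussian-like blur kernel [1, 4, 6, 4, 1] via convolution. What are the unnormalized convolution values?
Convolve image row [165, 234, 83, 179, 137, 255, 154] with kernel [1, 4, 6, 4, 1]: y[0] = 165×1 = 165; y[1] = 165×4 + 234×1 = 894; y[2] = 165×6 + 234×4 + 83×1 = 2009; y[3] = 165×4 + 234×6 + 83×4 + 179×1 = 2575; y[4] = 165×1 + 234×4 + 83×6 + 179×4 + 137×1 = 2452; y[5] = 234×1 + 83×4 + 179×6 + 137×4 + 255×1 = 2443; y[6] = 83×1 + 179×4 + 137×6 + 255×4 + 154×1 = 2795; y[7] = 179×1 + 137×4 + 255×6 + 154×4 = 2873; y[8] = 137×1 + 255×4 + 154×6 = 2081; y[9] = 255×1 + 154×4 = 871; y[10] = 154×1 = 154 → [165, 894, 2009, 2575, 2452, 2443, 2795, 2873, 2081, 871, 154]. Normalization factor = sum(kernel) = 16.

[165, 894, 2009, 2575, 2452, 2443, 2795, 2873, 2081, 871, 154]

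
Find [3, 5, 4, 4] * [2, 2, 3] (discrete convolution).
y[0] = 3×2 = 6; y[1] = 3×2 + 5×2 = 16; y[2] = 3×3 + 5×2 + 4×2 = 27; y[3] = 5×3 + 4×2 + 4×2 = 31; y[4] = 4×3 + 4×2 = 20; y[5] = 4×3 = 12

[6, 16, 27, 31, 20, 12]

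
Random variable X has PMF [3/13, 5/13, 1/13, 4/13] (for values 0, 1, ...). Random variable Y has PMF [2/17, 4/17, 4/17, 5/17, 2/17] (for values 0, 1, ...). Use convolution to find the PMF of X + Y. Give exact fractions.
P(X+Y=k) = Σ_i P(X=i)·P(Y=k-i) — a convolution of [3/13, 5/13, 1/13, 4/13] and [2/17, 4/17, 4/17, 5/17, 2/17]. P(X+Y=0) = (3/13)×(2/17) = 6/221; P(X+Y=1) = (3/13)×(4/17) + (5/13)×(2/17) = 12/221 + 10/221 = 22/221; P(X+Y=2) = (3/13)×(4/17) + (5/13)×(4/17) + (1/13)×(2/17) = 12/221 + 20/221 + 2/221 = 2/13; P(X+Y=3) = (3/13)×(5/17) + (5/13)×(4/17) + (1/13)×(4/17) + (4/13)×(2/17) = 15/221 + 20/221 + 4/221 + 8/221 = 47/221; P(X+Y=4) = (3/13)×(2/17) + (5/13)×(5/17) + (1/13)×(4/17) + (4/13)×(4/17) = 6/221 + 25/221 + 4/221 + 16/221 = 3/13; P(X+Y=5) = (5/13)×(2/17) + (1/13)×(5/17) + (4/13)×(4/17) = 10/221 + 5/221 + 16/221 = 31/221; P(X+Y=6) = (1/13)×(2/17) + (4/13)×(5/17) = 2/221 + 20/221 = 22/221; P(X+Y=7) = (4/13)×(2/17) = 8/221. PMF: [6/221, 22/221, 2/13, 47/221, 3/13, 31/221, 22/221, 8/221] (sums to 1 ✓)

[6/221, 22/221, 2/13, 47/221, 3/13, 31/221, 22/221, 8/221]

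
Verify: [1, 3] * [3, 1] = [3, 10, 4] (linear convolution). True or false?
Recompute linear convolution of [1, 3] and [3, 1]: y[0] = 1×3 = 3; y[1] = 1×1 + 3×3 = 10; y[2] = 3×1 = 3 → [3, 10, 3]. Compare to given [3, 10, 4]: they differ at index 2: given 4, correct 3, so answer: No

No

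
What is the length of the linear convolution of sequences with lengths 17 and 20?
Linear/full convolution length: m + n - 1 = 17 + 20 - 1 = 36

36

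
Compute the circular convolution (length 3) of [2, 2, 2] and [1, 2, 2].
Use y[k] = Σ_j f[j]·g[(k-j) mod 3]. y[0] = 2×1 + 2×2 + 2×2 = 10; y[1] = 2×2 + 2×1 + 2×2 = 10; y[2] = 2×2 + 2×2 + 2×1 = 10. Result: [10, 10, 10]

[10, 10, 10]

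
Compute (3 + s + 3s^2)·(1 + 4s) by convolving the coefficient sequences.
Ascending coefficients: a = [3, 1, 3], b = [1, 4]. c[0] = 3×1 = 3; c[1] = 3×4 + 1×1 = 13; c[2] = 1×4 + 3×1 = 7; c[3] = 3×4 = 12. Result coefficients: [3, 13, 7, 12] → 3 + 13s + 7s^2 + 12s^3

3 + 13s + 7s^2 + 12s^3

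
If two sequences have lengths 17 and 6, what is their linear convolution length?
Linear/full convolution length: m + n - 1 = 17 + 6 - 1 = 22

22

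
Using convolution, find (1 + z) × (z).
Ascending coefficients: a = [1, 1], b = [0, 1]. c[0] = 1×0 = 0; c[1] = 1×1 + 1×0 = 1; c[2] = 1×1 = 1. Result coefficients: [0, 1, 1] → z + z^2

z + z^2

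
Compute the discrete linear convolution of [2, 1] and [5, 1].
y[0] = 2×5 = 10; y[1] = 2×1 + 1×5 = 7; y[2] = 1×1 = 1

[10, 7, 1]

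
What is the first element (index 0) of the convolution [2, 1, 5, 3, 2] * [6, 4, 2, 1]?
Use y[k] = Σ_i a[i]·b[k-i] at k=0. y[0] = 2×6 = 12

12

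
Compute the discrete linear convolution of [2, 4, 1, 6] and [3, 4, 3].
y[0] = 2×3 = 6; y[1] = 2×4 + 4×3 = 20; y[2] = 2×3 + 4×4 + 1×3 = 25; y[3] = 4×3 + 1×4 + 6×3 = 34; y[4] = 1×3 + 6×4 = 27; y[5] = 6×3 = 18

[6, 20, 25, 34, 27, 18]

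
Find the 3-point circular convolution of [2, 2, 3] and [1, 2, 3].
Use y[k] = Σ_j a[j]·b[(k-j) mod 3]. y[0] = 2×1 + 2×3 + 3×2 = 14; y[1] = 2×2 + 2×1 + 3×3 = 15; y[2] = 2×3 + 2×2 + 3×1 = 13. Result: [14, 15, 13]

[14, 15, 13]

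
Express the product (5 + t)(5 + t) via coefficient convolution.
Ascending coefficients: a = [5, 1], b = [5, 1]. c[0] = 5×5 = 25; c[1] = 5×1 + 1×5 = 10; c[2] = 1×1 = 1. Result coefficients: [25, 10, 1] → 25 + 10t + t^2

25 + 10t + t^2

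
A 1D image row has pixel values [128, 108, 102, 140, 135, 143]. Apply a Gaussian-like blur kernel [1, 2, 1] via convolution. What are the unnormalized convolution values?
Convolve image row [128, 108, 102, 140, 135, 143] with kernel [1, 2, 1]: y[0] = 128×1 = 128; y[1] = 128×2 + 108×1 = 364; y[2] = 128×1 + 108×2 + 102×1 = 446; y[3] = 108×1 + 102×2 + 140×1 = 452; y[4] = 102×1 + 140×2 + 135×1 = 517; y[5] = 140×1 + 135×2 + 143×1 = 553; y[6] = 135×1 + 143×2 = 421; y[7] = 143×1 = 143 → [128, 364, 446, 452, 517, 553, 421, 143]. Normalization factor = sum(kernel) = 4.

[128, 364, 446, 452, 517, 553, 421, 143]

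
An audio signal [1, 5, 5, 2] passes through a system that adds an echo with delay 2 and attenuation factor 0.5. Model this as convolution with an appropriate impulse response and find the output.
Direct-path + delayed-attenuated-path model → impulse response h = [1, 0, 0.5] (1 at lag 0, 0.5 at lag 2). Output y[n] = x[n] + 0.5·x[n - 2] (with x[n] = 0 outside 0..3): y[0] = 1 + 0.5×0 = 1; y[1] = 5 + 0.5×0 = 5; y[2] = 5 + 0.5×1 = 5.5; y[3] = 2 + 0.5×5 = 4.5; y[4] = 0 + 0.5×5 = 2.5; y[5] = 0 + 0.5×2 = 1.0. So y = [1, 5, 5.5, 4.5, 2.5, 1.0]

[1, 5, 5.5, 4.5, 2.5, 1.0]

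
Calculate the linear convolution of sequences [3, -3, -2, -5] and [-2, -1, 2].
y[0] = 3×-2 = -6; y[1] = 3×-1 + -3×-2 = 3; y[2] = 3×2 + -3×-1 + -2×-2 = 13; y[3] = -3×2 + -2×-1 + -5×-2 = 6; y[4] = -2×2 + -5×-1 = 1; y[5] = -5×2 = -10

[-6, 3, 13, 6, 1, -10]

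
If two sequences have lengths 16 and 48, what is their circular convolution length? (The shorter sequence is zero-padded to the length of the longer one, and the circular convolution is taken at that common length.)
Circular convolution (zero-padding the shorter input) has length max(m, n) = max(16, 48) = 48

48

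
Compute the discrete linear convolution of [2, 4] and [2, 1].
y[0] = 2×2 = 4; y[1] = 2×1 + 4×2 = 10; y[2] = 4×1 = 4

[4, 10, 4]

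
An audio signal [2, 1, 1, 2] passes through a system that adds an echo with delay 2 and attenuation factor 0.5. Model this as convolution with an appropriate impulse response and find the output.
Direct-path + delayed-attenuated-path model → impulse response h = [1, 0, 0.5] (1 at lag 0, 0.5 at lag 2). Output y[n] = x[n] + 0.5·x[n - 2] (with x[n] = 0 outside 0..3): y[0] = 2 + 0.5×0 = 2; y[1] = 1 + 0.5×0 = 1; y[2] = 1 + 0.5×2 = 2.0; y[3] = 2 + 0.5×1 = 2.5; y[4] = 0 + 0.5×1 = 0.5; y[5] = 0 + 0.5×2 = 1.0. So y = [2, 1, 2.0, 2.5, 0.5, 1.0]

[2, 1, 2.0, 2.5, 0.5, 1.0]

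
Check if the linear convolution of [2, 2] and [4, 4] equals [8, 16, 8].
Recompute linear convolution of [2, 2] and [4, 4]: y[0] = 2×4 = 8; y[1] = 2×4 + 2×4 = 16; y[2] = 2×4 = 8 → [8, 16, 8]. Given [8, 16, 8] matches, so answer: Yes

Yes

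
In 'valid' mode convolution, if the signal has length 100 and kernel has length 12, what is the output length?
'Valid' mode counts only positions where the kernel fully overlaps the signal: m - n + 1 = 100 - 12 + 1 = 89

89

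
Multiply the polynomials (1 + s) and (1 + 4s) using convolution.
Ascending coefficients: a = [1, 1], b = [1, 4]. c[0] = 1×1 = 1; c[1] = 1×4 + 1×1 = 5; c[2] = 1×4 = 4. Result coefficients: [1, 5, 4] → 1 + 5s + 4s^2

1 + 5s + 4s^2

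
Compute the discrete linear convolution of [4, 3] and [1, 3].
y[0] = 4×1 = 4; y[1] = 4×3 + 3×1 = 15; y[2] = 3×3 = 9

[4, 15, 9]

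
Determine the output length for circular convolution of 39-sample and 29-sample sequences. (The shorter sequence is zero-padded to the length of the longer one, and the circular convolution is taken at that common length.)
Circular convolution (zero-padding the shorter input) has length max(m, n) = max(39, 29) = 39

39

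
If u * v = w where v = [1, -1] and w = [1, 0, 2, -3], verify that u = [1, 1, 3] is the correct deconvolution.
Forward-compute [1, 1, 3] * [1, -1]: w[0] = 1×1 = 1; w[1] = 1×-1 + 1×1 = 0; w[2] = 1×-1 + 3×1 = 2; w[3] = 3×-1 = -3 → [1, 0, 2, -3]. Matches given w = [1, 0, 2, -3], so verified.

Verified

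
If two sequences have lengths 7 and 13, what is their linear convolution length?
Linear/full convolution length: m + n - 1 = 7 + 13 - 1 = 19

19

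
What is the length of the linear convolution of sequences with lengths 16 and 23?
Linear/full convolution length: m + n - 1 = 16 + 23 - 1 = 38

38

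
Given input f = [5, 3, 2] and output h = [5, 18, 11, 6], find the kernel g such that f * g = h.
Output length 4 = len(f) + len(g) - 1 ⇒ len(g) = 2. Solve g forward using g[k] = (h[k] - Σ_{i≥1} f[i]·g[k-i]) / f[0]: g[0] = h[0] / f[0] = 5 / 5 = 1; g[1] = (h[1] - 3×1) / f[0] = (18 - 3×1) / 5 = 3. So g = [1, 3]. Forward-check [5, 3, 2] * [1, 3]: h[0] = 5×1 = 5; h[1] = 5×3 + 3×1 = 18; h[2] = 3×3 + 2×1 = 11; h[3] = 2×3 = 6 → [5, 18, 11, 6] ✓

[1, 3]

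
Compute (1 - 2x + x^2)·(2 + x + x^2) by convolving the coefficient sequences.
Ascending coefficients: a = [1, -2, 1], b = [2, 1, 1]. c[0] = 1×2 = 2; c[1] = 1×1 + -2×2 = -3; c[2] = 1×1 + -2×1 + 1×2 = 1; c[3] = -2×1 + 1×1 = -1; c[4] = 1×1 = 1. Result coefficients: [2, -3, 1, -1, 1] → 2 - 3x + x^2 - x^3 + x^4

2 - 3x + x^2 - x^3 + x^4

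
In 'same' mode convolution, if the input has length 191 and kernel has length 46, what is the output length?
'Same' mode returns an output with the same length as the input: 191

191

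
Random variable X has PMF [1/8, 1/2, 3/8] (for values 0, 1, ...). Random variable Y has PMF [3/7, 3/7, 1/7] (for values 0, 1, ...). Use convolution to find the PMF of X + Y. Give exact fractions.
P(X+Y=k) = Σ_i P(X=i)·P(Y=k-i) — a convolution of [1/8, 1/2, 3/8] and [3/7, 3/7, 1/7]. P(X+Y=0) = (1/8)×(3/7) = 3/56; P(X+Y=1) = (1/8)×(3/7) + (1/2)×(3/7) = 3/56 + 3/14 = 15/56; P(X+Y=2) = (1/8)×(1/7) + (1/2)×(3/7) + (3/8)×(3/7) = 1/56 + 3/14 + 9/56 = 11/28; P(X+Y=3) = (1/2)×(1/7) + (3/8)×(3/7) = 1/14 + 9/56 = 13/56; P(X+Y=4) = (3/8)×(1/7) = 3/56. PMF: [3/56, 15/56, 11/28, 13/56, 3/56] (sums to 1 ✓)

[3/56, 15/56, 11/28, 13/56, 3/56]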